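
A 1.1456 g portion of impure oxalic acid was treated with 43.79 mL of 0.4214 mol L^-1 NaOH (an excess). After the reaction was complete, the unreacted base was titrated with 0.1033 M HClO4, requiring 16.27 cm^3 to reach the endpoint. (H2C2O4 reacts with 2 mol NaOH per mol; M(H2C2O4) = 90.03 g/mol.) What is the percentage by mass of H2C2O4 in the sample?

Total n(NaOH) added = 0.4214 x 0.04379 = 0.01845 mol.
n(HClO4) used = 0.1033 x 0.01627 = 0.001681 mol, which equals the excess n(NaOH).
So n(NaOH) consumed by the sample = 0.01845 - 0.001681 = 0.01677 mol.
n(H2C2O4) = 0.01677 / 2 = 0.008386 mol.
mass H2C2O4 = 0.008386 x 90.03 = 0.7550 g, so %H2C2O4 = 0.7550/1.1456 x 100 = 65.9%.

65.9%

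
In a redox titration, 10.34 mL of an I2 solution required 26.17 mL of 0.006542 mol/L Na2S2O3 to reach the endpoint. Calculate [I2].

0.00828 M

n(Na2S2O3) = 0.006542 x 0.02617 = 0.0001712 mol.
From the balanced equation, 2 mol Na2S2O3 reacts with 1 mol I2, so n(I2) = 0.0001712 x 1/2 = 8.560e-5 mol.
[I2] = 8.560e-5 / 0.01034 L = 0.00828 M.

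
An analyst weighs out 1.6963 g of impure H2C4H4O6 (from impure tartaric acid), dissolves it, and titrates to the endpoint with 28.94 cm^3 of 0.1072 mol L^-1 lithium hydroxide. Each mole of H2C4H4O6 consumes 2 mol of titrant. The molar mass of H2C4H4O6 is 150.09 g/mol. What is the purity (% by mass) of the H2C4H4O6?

13.7%

n(LiOH) = 0.1072 x 0.02894 = 0.003102 mol.
n(H2C4H4O6) = 0.003102 / 2 = 0.001551 mol.
mass of H2C4H4O6 = 0.001551 x 150.09 = 0.2328 g.
% purity = 0.2328 / 1.6963 x 100 = 13.7%.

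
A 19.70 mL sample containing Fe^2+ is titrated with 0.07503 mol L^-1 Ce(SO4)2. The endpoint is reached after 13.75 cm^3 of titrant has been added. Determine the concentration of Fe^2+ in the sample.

n(Ce(SO4)2) = 0.07503 x 0.01375 = 0.001032 mol.
From the balanced equation, 1 mol Ce(SO4)2 reacts with 1 mol Fe^2+, so n(Fe^2+) = 0.001032 x 1/1 = 0.001032 mol.
[Fe^2+] = 0.001032 / 0.01970 L = 0.0524 M.

0.0524 M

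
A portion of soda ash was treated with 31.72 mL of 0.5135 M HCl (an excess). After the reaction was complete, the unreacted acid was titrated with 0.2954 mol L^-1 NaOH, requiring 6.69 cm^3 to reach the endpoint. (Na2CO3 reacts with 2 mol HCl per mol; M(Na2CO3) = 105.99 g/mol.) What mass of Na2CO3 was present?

Total n(HCl) added = 0.5135 x 0.03172 = 0.01629 mol.
n(NaOH) used = 0.2954 x 0.006690 = 0.001976 mol, which equals the excess n(HCl).
So n(HCl) consumed by the sample = 0.01629 - 0.001976 = 0.01431 mol.
n(Na2CO3) = 0.01431 / 2 = 0.007156 mol.
mass = 0.007156 mol x 105.99 g/mol = 0.758 g.

0.758 g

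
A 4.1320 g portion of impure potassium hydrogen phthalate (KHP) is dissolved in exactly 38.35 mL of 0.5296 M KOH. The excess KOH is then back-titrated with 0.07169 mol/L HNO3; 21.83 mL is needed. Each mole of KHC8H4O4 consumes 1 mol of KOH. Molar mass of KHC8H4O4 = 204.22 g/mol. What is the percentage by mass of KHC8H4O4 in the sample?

Total n(KOH) added = 0.5296 x 0.03835 = 0.02031 mol.
n(HNO3) used = 0.07169 x 0.02183 = 0.001565 mol, which equals the excess n(KOH).
So n(KOH) consumed by the sample = 0.02031 - 0.001565 = 0.01875 mol.
n(KHC8H4O4) = 0.01875 / 1 = 0.01875 mol.
mass KHC8H4O4 = 0.01875 x 204.22 = 3.828 g, so %KHC8H4O4 = 3.828/4.1320 x 100 = 92.6%.

92.6%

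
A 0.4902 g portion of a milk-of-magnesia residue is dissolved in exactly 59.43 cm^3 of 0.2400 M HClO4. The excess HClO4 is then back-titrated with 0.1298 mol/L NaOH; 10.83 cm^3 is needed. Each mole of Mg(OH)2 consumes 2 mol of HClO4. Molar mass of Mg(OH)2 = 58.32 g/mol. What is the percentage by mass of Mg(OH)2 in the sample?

76.5%

Total n(HClO4) added = 0.2400 x 0.05943 = 0.01426 mol.
n(NaOH) used = 0.1298 x 0.01083 = 0.001406 mol, which equals the excess n(HClO4).
So n(HClO4) consumed by the sample = 0.01426 - 0.001406 = 0.01286 mol.
n(Mg(OH)2) = 0.01286 / 2 = 0.006429 mol.
mass Mg(OH)2 = 0.006429 x 58.32 = 0.3749 g, so %Mg(OH)2 = 0.3749/0.4902 x 100 = 76.5%.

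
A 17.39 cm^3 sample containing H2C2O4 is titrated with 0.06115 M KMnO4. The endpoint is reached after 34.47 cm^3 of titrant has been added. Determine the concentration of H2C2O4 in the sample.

0.303 M

n(KMnO4) = 0.06115 x 0.03447 = 0.002108 mol.
From the balanced equation, 2 mol KMnO4 reacts with 5 mol H2C2O4, so n(H2C2O4) = 0.002108 x 5/2 = 0.005270 mol.
[H2C2O4] = 0.005270 / 0.01739 L = 0.303 M.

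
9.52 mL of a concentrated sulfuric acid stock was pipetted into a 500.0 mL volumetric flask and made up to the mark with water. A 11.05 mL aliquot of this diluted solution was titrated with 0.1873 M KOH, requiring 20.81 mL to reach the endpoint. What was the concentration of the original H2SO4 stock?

n(KOH) = 0.1873 x 0.02081 = 0.003898 mol.
n(H2SO4) in the aliquot = 0.003898 x 1/2 = 0.001949 mol.
[diluted H2SO4] = 0.001949 / 0.01105 = 0.1764 M.
Dilution factor = 500.0/9.520 = 52.52, so [stock] = 0.1764 x 52.52 = 9.26 M.

9.26 M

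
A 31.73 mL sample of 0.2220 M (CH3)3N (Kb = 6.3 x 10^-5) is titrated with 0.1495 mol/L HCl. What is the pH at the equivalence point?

n((CH3)3N) = 0.2220 x 0.03173 = 0.007044 mol; V(HCl) at equivalence = 0.007044/0.1495 = 0.04712 L.
At equivalence the base is fully converted to (CH3)3NH+; total volume = 0.07885 L, so [(CH3)3NH+] = 0.007044/0.07885 = 0.08934 M.
Ka((CH3)3NH+) = Kw/Kb = 1.0e-14 / 6.3 x 10^-5 = 1.59e-10.
[H^+] = sqrt(Ka x [(CH3)3NH+]) = sqrt(1.59e-10 x 0.08934) = 3.77e-6 M.
pH = -log(3.77e-6) = 5.42.

5.42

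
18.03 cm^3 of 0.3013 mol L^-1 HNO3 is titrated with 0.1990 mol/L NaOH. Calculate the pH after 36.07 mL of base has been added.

n(acid) = 0.3013 x 0.01803 = 0.005432 mol; n(NaOH) added = 0.1990 x 0.03607 = 0.007178 mol.
Base is in excess by 0.007178 - 0.005432 = 0.001745 mol in a total volume of 0.05410 L.
[OH^-] = 0.001745/0.05410 = 0.03226 M, so pOH = 1.49 and pH = 14.00 - 1.49 = 12.51.

12.51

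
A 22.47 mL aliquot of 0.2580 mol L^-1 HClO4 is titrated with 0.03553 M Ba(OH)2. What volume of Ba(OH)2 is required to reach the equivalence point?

n(HClO4) = 0.2580 mol/L x 0.02247 L = 0.005797 mol.
The neutralisation is 2 HClO4 : 1 Ba(OH)2, so n(Ba(OH)2) = 0.005797 x 1/2 = 0.002899 mol.
V(Ba(OH)2) = 0.002899 / 0.03553 = 0.08158 L = 81.6 mL.

81.6 mL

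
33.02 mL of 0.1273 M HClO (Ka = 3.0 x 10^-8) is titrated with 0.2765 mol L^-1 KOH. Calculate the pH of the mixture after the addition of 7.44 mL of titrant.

7.50

Initial n(HClO) = 0.1273 x 0.03302 = 0.004203 mol.
n(KOH) added = 0.2765 x 0.007440 = 0.002057 mol, converting that many moles of HClO to ClO-.
Remaining n(HClO) = 0.002146 mol; n(ClO-) = 0.002057 mol.
By Henderson-Hasselbalch, pH = pKa + log([A^-]/[HA]) = 7.52 + log(0.002057/0.002146) = 7.52 + (-0.02) = 7.50.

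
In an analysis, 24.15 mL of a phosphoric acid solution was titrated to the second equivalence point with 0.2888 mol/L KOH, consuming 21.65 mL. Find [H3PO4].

0.129 M

n(KOH) = 0.2888 x 0.02165 = 0.006253 mol.
At the second equivalence point, 2 mol OH^- react per mol H3PO4, so n(H3PO4) = 0.006253 / 2 = 0.003126 mol.
[H3PO4] = 0.003126 / 0.02415 L = 0.129 M.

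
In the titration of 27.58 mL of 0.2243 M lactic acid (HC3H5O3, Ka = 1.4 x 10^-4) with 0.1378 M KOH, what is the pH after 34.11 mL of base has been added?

4.35

Initial n(HC3H5O3) = 0.2243 x 0.02758 = 0.006186 mol.
n(KOH) added = 0.1378 x 0.03411 = 0.004700 mol, converting that many moles of HC3H5O3 to C3H5O3-.
Remaining n(HC3H5O3) = 0.001486 mol; n(C3H5O3-) = 0.004700 mol.
By Henderson-Hasselbalch, pH = pKa + log([A^-]/[HA]) = 3.85 + log(0.004700/0.001486) = 3.85 + (+0.50) = 4.35.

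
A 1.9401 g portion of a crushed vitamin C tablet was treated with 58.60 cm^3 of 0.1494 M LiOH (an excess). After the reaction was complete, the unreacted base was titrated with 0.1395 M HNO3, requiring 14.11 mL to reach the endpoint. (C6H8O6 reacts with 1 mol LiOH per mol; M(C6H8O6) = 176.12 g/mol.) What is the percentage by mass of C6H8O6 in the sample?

61.6%

Total n(LiOH) added = 0.1494 x 0.05860 = 0.008755 mol.
n(HNO3) used = 0.1395 x 0.01411 = 0.001968 mol, which equals the excess n(LiOH).
So n(LiOH) consumed by the sample = 0.008755 - 0.001968 = 0.006786 mol.
n(C6H8O6) = 0.006786 / 1 = 0.006786 mol.
mass C6H8O6 = 0.006786 x 176.12 = 1.195 g, so %C6H8O6 = 1.195/1.9401 x 100 = 61.6%.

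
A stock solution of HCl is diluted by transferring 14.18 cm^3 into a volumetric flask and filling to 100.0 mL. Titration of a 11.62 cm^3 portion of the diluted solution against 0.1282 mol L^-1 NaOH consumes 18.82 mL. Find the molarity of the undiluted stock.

1.46 M

n(NaOH) = 0.1282 x 0.01882 = 0.002413 mol.
n(HCl) in the aliquot = 0.002413 mol.
[diluted HCl] = 0.002413 / 0.01162 = 0.2076 M.
Dilution factor = 100.0/14.18 = 7.052, so [stock] = 0.2076 x 7.052 = 1.46 M.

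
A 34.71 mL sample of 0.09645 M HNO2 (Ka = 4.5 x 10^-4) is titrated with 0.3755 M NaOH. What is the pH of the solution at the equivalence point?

n(HNO2) = 0.09645 x 0.03471 = 0.003348 mol; V(NaOH) at equivalence = 0.003348/0.3755 = 0.008916 L.
At equivalence all the acid is converted to NO2-; total volume = 0.03471 + 0.008916 = 0.04363 L, so [NO2-] = 0.003348/0.04363 = 0.07674 M.
Kb = Kw/Ka = 1.0e-14 / 4.5 x 10^-4 = 2.22e-11.
[OH^-] = sqrt(Kb x [NO2-]) = sqrt(2.22e-11 x 0.07674) = 1.31e-6 M.
pOH = 5.88, so pH = 14.00 - 5.88 = 8.12.

8.12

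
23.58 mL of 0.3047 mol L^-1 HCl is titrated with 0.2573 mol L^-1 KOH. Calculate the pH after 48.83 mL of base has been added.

n(acid) = 0.3047 x 0.02358 = 0.007185 mol; n(KOH) added = 0.2573 x 0.04883 = 0.01256 mol.
Base is in excess by 0.01256 - 0.007185 = 0.005379 mol in a total volume of 0.07241 L.
[OH^-] = 0.005379/0.07241 = 0.07429 M, so pOH = 1.13 and pH = 14.00 - 1.13 = 12.87.

12.87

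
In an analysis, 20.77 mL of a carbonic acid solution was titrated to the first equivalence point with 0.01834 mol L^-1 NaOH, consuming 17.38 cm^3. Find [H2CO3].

0.0153 M

n(NaOH) = 0.01834 x 0.01738 = 0.0003187 mol.
At the first equivalence point, 1 mol OH^- react per mol H2CO3, so n(H2CO3) = 0.0003187 / 1 = 0.0003187 mol.
[H2CO3] = 0.0003187 / 0.02077 L = 0.0153 M.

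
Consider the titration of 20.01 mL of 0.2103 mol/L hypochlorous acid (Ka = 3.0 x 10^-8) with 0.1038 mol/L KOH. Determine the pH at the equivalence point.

10.18

n(HClO) = 0.2103 x 0.02001 = 0.004208 mol; V(KOH) at equivalence = 0.004208/0.1038 = 0.04054 L.
At equivalence all the acid is converted to ClO-; total volume = 0.02001 + 0.04054 = 0.06055 L, so [ClO-] = 0.004208/0.06055 = 0.06950 M.
Kb = Kw/Ka = 1.0e-14 / 3.0 x 10^-8 = 3.33e-7.
[OH^-] = sqrt(Kb x [ClO-]) = sqrt(3.33e-7 x 0.06950) = 0.000152 M.
pOH = 3.82, so pH = 14.00 - 3.82 = 10.18.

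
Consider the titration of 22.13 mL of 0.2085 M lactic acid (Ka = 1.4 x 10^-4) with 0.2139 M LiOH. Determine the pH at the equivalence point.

8.44

n(HC3H5O3) = 0.2085 x 0.02213 = 0.004614 mol; V(LiOH) at equivalence = 0.004614/0.2139 = 0.02157 L.
At equivalence all the acid is converted to C3H5O3-; total volume = 0.02213 + 0.02157 = 0.04370 L, so [C3H5O3-] = 0.004614/0.04370 = 0.1056 M.
Kb = Kw/Ka = 1.0e-14 / 1.4 x 10^-4 = 7.14e-11.
[OH^-] = sqrt(Kb x [C3H5O3-]) = sqrt(7.14e-11 x 0.1056) = 2.75e-6 M.
pOH = 5.56, so pH = 14.00 - 5.56 = 8.44.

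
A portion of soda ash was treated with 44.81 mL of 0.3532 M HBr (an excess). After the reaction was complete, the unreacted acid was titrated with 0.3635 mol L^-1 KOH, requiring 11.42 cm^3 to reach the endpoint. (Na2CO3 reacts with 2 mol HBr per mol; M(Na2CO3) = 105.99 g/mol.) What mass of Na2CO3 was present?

Total n(HBr) added = 0.3532 x 0.04481 = 0.01583 mol.
n(KOH) used = 0.3635 x 0.01142 = 0.004151 mol, which equals the excess n(HBr).
So n(HBr) consumed by the sample = 0.01583 - 0.004151 = 0.01168 mol.
n(Na2CO3) = 0.01168 / 2 = 0.005838 mol.
mass = 0.005838 mol x 105.99 g/mol = 0.619 g.

0.619 g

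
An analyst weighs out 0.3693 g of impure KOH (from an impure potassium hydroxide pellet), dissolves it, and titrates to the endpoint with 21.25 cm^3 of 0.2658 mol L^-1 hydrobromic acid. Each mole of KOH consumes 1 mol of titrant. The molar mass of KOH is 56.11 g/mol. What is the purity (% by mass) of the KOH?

n(HBr) = 0.2658 x 0.02125 = 0.005648 mol.
n(KOH) = 0.005648 / 1 = 0.005648 mol.
mass of KOH = 0.005648 x 56.11 = 0.3169 g.
% purity = 0.3169 / 0.3693 x 100 = 85.8%.

85.8%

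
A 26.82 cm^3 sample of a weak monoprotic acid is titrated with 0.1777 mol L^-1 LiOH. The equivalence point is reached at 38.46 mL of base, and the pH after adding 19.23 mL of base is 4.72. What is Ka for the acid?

19.23 mL is half of the equivalence volume, so this is the half-equivalence point where [HA] = [A^-].
At half-equivalence pH = pKa, so pKa = 4.72.
Ka = 10^(-4.72) = 1.9 x 10^-5.

1.9 x 10^-5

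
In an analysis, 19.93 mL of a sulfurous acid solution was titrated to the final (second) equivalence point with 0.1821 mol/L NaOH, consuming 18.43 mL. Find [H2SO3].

0.0842 M

n(NaOH) = 0.1821 x 0.01843 = 0.003356 mol.
At the final (second) equivalence point, 2 mol OH^- react per mol H2SO3, so n(H2SO3) = 0.003356 / 2 = 0.001678 mol.
[H2SO3] = 0.001678 / 0.01993 L = 0.0842 M.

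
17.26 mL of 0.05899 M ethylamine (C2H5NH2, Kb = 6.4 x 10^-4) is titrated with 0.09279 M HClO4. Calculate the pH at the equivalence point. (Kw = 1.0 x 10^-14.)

n(C2H5NH2) = 0.05899 x 0.01726 = 0.001018 mol; V(HClO4) at equivalence = 0.001018/0.09279 = 0.01097 L.
At equivalence the base is fully converted to C2H5NH3+; total volume = 0.02823 L, so [C2H5NH3+] = 0.001018/0.02823 = 0.03606 M.
Ka(C2H5NH3+) = Kw/Kb = 1.0e-14 / 6.4 x 10^-4 = 1.56e-11.
[H^+] = sqrt(Ka x [C2H5NH3+]) = sqrt(1.56e-11 x 0.03606) = 7.51e-7 M.
pH = -log(7.51e-7) = 6.12.

6.12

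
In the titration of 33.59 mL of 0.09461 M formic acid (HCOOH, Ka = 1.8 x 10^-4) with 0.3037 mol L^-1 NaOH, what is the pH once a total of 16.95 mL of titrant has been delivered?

n(acid) = 0.09461 x 0.03359 = 0.003178 mol; n(NaOH) added = 0.3037 x 0.01695 = 0.005148 mol.
Base is in excess by 0.005148 - 0.003178 = 0.001970 mol in a total volume of 0.05054 L.
[OH^-] = 0.001970/0.05054 = 0.03897 M, so pOH = 1.41 and pH = 14.00 - 1.41 = 12.59.

12.59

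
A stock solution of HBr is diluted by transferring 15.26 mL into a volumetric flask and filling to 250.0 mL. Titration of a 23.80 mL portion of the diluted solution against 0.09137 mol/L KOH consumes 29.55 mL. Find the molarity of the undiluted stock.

n(KOH) = 0.09137 x 0.02955 = 0.002700 mol.
n(HBr) in the aliquot = 0.002700 mol.
[diluted HBr] = 0.002700 / 0.02380 = 0.1134 M.
Dilution factor = 250.0/15.26 = 16.38, so [stock] = 0.1134 x 16.38 = 1.86 M.

1.86 M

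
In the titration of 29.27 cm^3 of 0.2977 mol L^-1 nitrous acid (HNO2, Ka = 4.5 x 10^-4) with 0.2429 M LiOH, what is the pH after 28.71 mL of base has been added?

3.95

Initial n(HNO2) = 0.2977 x 0.02927 = 0.008714 mol.
n(LiOH) added = 0.2429 x 0.02871 = 0.006974 mol, converting that many moles of HNO2 to NO2-.
Remaining n(HNO2) = 0.001740 mol; n(NO2-) = 0.006974 mol.
By Henderson-Hasselbalch, pH = pKa + log([A^-]/[HA]) = 3.35 + log(0.006974/0.001740) = 3.35 + (+0.60) = 3.95.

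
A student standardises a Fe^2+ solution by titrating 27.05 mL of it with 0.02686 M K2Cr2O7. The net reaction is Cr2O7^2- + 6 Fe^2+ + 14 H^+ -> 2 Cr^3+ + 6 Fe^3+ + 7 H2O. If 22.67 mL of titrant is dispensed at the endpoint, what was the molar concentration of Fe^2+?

n(K2Cr2O7) = 0.02686 x 0.02267 = 0.0006089 mol.
From the balanced equation, 1 mol K2Cr2O7 reacts with 6 mol Fe^2+, so n(Fe^2+) = 0.0006089 x 6/1 = 0.003653 mol.
[Fe^2+] = 0.003653 / 0.02705 L = 0.135 M.

0.135 M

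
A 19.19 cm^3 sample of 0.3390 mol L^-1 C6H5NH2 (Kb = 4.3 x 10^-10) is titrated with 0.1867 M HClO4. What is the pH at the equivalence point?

n(C6H5NH2) = 0.3390 x 0.01919 = 0.006505 mol; V(HClO4) at equivalence = 0.006505/0.1867 = 0.03484 L.
At equivalence the base is fully converted to C6H5NH3+; total volume = 0.05403 L, so [C6H5NH3+] = 0.006505/0.05403 = 0.1204 M.
Ka(C6H5NH3+) = Kw/Kb = 1.0e-14 / 4.3 x 10^-10 = 2.33e-5.
[H^+] = sqrt(Ka x [C6H5NH3+]) = sqrt(2.33e-5 x 0.1204) = 0.00167 M.
pH = -log(0.00167) = 2.78.

2.78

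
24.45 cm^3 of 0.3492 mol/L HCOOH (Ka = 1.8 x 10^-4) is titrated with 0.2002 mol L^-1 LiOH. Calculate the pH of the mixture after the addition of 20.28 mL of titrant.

Initial n(HCOOH) = 0.3492 x 0.02445 = 0.008538 mol.
n(LiOH) added = 0.2002 x 0.02028 = 0.004060 mol, converting that many moles of HCOOH to HCOO-.
Remaining n(HCOOH) = 0.004478 mol; n(HCOO-) = 0.004060 mol.
By Henderson-Hasselbalch, pH = pKa + log([A^-]/[HA]) = 3.74 + log(0.004060/0.004478) = 3.74 + (-0.04) = 3.70.

3.70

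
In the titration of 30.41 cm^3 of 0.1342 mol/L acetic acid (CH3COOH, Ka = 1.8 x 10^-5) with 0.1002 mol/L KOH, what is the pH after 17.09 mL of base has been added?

Initial n(CH3COOH) = 0.1342 x 0.03041 = 0.004081 mol.
n(KOH) added = 0.1002 x 0.01709 = 0.001712 mol, converting that many moles of CH3COOH to CH3COO-.
Remaining n(CH3COOH) = 0.002369 mol; n(CH3COO-) = 0.001712 mol.
By Henderson-Hasselbalch, pH = pKa + log([A^-]/[HA]) = 4.74 + log(0.001712/0.002369) = 4.74 + (-0.14) = 4.60.

4.60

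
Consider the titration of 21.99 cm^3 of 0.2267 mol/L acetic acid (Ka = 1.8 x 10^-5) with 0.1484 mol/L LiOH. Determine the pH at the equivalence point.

8.85

n(CH3COOH) = 0.2267 x 0.02199 = 0.004985 mol; V(LiOH) at equivalence = 0.004985/0.1484 = 0.03359 L.
At equivalence all the acid is converted to CH3COO-; total volume = 0.02199 + 0.03359 = 0.05558 L, so [CH3COO-] = 0.004985/0.05558 = 0.08969 M.
Kb = Kw/Ka = 1.0e-14 / 1.8 x 10^-5 = 5.56e-10.
[OH^-] = sqrt(Kb x [CH3COO-]) = sqrt(5.56e-10 x 0.08969) = 7.06e-6 M.
pOH = 5.15, so pH = 14.00 - 5.15 = 8.85.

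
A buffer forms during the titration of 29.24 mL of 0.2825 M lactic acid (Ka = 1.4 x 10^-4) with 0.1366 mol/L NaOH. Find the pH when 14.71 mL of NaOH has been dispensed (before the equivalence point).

3.36

Initial n(HC3H5O3) = 0.2825 x 0.02924 = 0.008260 mol.
n(NaOH) added = 0.1366 x 0.01471 = 0.002009 mol, converting that many moles of HC3H5O3 to C3H5O3-.
Remaining n(HC3H5O3) = 0.006251 mol; n(C3H5O3-) = 0.002009 mol.
By Henderson-Hasselbalch, pH = pKa + log([A^-]/[HA]) = 3.85 + log(0.002009/0.006251) = 3.85 + (-0.49) = 3.36.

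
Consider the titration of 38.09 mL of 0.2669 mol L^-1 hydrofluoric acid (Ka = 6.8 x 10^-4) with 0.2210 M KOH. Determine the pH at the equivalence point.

n(HF) = 0.2669 x 0.03809 = 0.01017 mol; V(KOH) at equivalence = 0.01017/0.2210 = 0.04600 L.
At equivalence all the acid is converted to F-; total volume = 0.03809 + 0.04600 = 0.08409 L, so [F-] = 0.01017/0.08409 = 0.1209 M.
Kb = Kw/Ka = 1.0e-14 / 6.8 x 10^-4 = 1.47e-11.
[OH^-] = sqrt(Kb x [F-]) = sqrt(1.47e-11 x 0.1209) = 1.33e-6 M.
pOH = 5.88, so pH = 14.00 - 5.88 = 8.12.

8.12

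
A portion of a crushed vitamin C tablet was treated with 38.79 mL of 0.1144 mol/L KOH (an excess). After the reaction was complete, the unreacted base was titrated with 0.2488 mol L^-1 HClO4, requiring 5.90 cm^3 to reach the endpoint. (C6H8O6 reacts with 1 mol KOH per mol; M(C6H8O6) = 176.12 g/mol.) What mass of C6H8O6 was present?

Total n(KOH) added = 0.1144 x 0.03879 = 0.004438 mol.
n(HClO4) used = 0.2488 x 0.005900 = 0.001468 mol, which equals the excess n(KOH).
So n(KOH) consumed by the sample = 0.004438 - 0.001468 = 0.002970 mol.
n(C6H8O6) = 0.002970 / 1 = 0.002970 mol.
mass = 0.002970 mol x 176.12 g/mol = 0.523 g.

0.523 g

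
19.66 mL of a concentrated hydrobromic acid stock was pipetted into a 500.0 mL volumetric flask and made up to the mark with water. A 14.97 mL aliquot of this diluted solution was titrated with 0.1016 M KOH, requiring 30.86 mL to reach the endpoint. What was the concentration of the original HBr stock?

n(KOH) = 0.1016 x 0.03086 = 0.003135 mol.
n(HBr) in the aliquot = 0.003135 mol.
[diluted HBr] = 0.003135 / 0.01497 = 0.2094 M.
Dilution factor = 500.0/19.66 = 25.43, so [stock] = 0.2094 x 25.43 = 5.33 M.

5.33 M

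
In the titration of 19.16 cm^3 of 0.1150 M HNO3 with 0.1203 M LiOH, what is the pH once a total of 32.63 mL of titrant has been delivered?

12.52

n(acid) = 0.1150 x 0.01916 = 0.002203 mol; n(LiOH) added = 0.1203 x 0.03263 = 0.003925 mol.
Base is in excess by 0.003925 - 0.002203 = 0.001722 mol in a total volume of 0.05179 L.
[OH^-] = 0.001722/0.05179 = 0.03325 M, so pOH = 1.48 and pH = 14.00 - 1.48 = 12.52.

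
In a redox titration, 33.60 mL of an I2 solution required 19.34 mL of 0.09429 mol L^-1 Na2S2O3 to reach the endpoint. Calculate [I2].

n(Na2S2O3) = 0.09429 x 0.01934 = 0.001824 mol.
From the balanced equation, 2 mol Na2S2O3 reacts with 1 mol I2, so n(I2) = 0.001824 x 1/2 = 0.0009118 mol.
[I2] = 0.0009118 / 0.03360 L = 0.0271 M.

0.0271 M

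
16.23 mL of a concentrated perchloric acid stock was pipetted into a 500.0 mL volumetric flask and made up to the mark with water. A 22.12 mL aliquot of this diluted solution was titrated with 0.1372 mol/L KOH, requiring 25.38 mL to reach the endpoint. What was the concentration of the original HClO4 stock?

4.85 M

n(KOH) = 0.1372 x 0.02538 = 0.003482 mol.
n(HClO4) in the aliquot = 0.003482 mol.
[diluted HClO4] = 0.003482 / 0.02212 = 0.1574 M.
Dilution factor = 500.0/16.23 = 30.81, so [stock] = 0.1574 x 30.81 = 4.85 M.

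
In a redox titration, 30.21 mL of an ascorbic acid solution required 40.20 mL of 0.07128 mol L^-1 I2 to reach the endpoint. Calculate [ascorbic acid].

n(I2) = 0.07128 x 0.04020 = 0.002865 mol.
From the balanced equation, 1 mol I2 reacts with 1 mol ascorbic acid, so n(ascorbic acid) = 0.002865 x 1/1 = 0.002865 mol.
[ascorbic acid] = 0.002865 / 0.03021 L = 0.0949 M.

0.0949 M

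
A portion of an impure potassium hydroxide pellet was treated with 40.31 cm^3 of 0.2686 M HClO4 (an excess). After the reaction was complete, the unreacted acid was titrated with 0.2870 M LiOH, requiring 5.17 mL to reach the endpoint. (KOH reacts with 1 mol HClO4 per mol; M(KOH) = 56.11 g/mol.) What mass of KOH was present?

Total n(HClO4) added = 0.2686 x 0.04031 = 0.01083 mol.
n(LiOH) used = 0.2870 x 0.005170 = 0.001484 mol, which equals the excess n(HClO4).
So n(HClO4) consumed by the sample = 0.01083 - 0.001484 = 0.009343 mol.
n(KOH) = 0.009343 / 1 = 0.009343 mol.
mass = 0.009343 mol x 56.11 g/mol = 0.524 g.

0.524 g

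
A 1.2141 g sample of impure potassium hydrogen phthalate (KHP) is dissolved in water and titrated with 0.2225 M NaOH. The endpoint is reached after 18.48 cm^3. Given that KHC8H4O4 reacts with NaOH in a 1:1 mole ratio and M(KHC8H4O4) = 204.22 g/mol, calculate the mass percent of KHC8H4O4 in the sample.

69.2%

n(NaOH) = 0.2225 x 0.01848 = 0.004112 mol.
n(KHC8H4O4) = 0.004112 / 1 = 0.004112 mol.
mass of KHC8H4O4 = 0.004112 x 204.22 = 0.8397 g.
% purity = 0.8397 / 1.2141 x 100 = 69.2%.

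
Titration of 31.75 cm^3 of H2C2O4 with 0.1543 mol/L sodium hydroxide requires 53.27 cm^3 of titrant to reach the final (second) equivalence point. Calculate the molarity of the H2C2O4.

0.129 M

n(NaOH) = 0.1543 x 0.05327 = 0.008220 mol.
At the final (second) equivalence point, 2 mol OH^- react per mol H2C2O4, so n(H2C2O4) = 0.008220 / 2 = 0.004110 mol.
[H2C2O4] = 0.004110 / 0.03175 L = 0.129 M.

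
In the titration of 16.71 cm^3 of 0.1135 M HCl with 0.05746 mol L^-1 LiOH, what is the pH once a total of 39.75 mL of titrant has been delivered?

n(acid) = 0.1135 x 0.01671 = 0.001897 mol; n(LiOH) added = 0.05746 x 0.03975 = 0.002284 mol.
Base is in excess by 0.002284 - 0.001897 = 0.0003874 mol in a total volume of 0.05646 L.
[OH^-] = 0.0003874/0.05646 = 0.006862 M, so pOH = 2.16 and pH = 14.00 - 2.16 = 11.84.

11.84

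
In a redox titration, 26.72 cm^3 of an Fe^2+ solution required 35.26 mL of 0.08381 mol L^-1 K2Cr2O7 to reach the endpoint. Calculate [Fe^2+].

0.664 M

n(K2Cr2O7) = 0.08381 x 0.03526 = 0.002955 mol.
From the balanced equation, 1 mol K2Cr2O7 reacts with 6 mol Fe^2+, so n(Fe^2+) = 0.002955 x 6/1 = 0.01773 mol.
[Fe^2+] = 0.01773 / 0.02672 L = 0.664 M.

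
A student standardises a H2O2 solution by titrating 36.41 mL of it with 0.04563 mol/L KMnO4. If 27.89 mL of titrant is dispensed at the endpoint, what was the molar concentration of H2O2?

n(KMnO4) = 0.04563 x 0.02789 = 0.001273 mol.
From the balanced equation, 2 mol KMnO4 reacts with 5 mol H2O2, so n(H2O2) = 0.001273 x 5/2 = 0.003182 mol.
[H2O2] = 0.003182 / 0.03641 L = 0.0874 M.

0.0874 M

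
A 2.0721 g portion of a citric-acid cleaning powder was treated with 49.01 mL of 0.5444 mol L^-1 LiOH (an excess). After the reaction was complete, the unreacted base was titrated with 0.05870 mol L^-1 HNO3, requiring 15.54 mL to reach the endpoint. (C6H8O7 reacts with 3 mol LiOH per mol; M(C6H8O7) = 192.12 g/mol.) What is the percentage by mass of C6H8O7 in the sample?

79.6%

Total n(LiOH) added = 0.5444 x 0.04901 = 0.02668 mol.
n(HNO3) used = 0.05870 x 0.01554 = 0.0009122 mol, which equals the excess n(LiOH).
So n(LiOH) consumed by the sample = 0.02668 - 0.0009122 = 0.02577 mol.
n(C6H8O7) = 0.02577 / 3 = 0.008590 mol.
mass C6H8O7 = 0.008590 x 192.12 = 1.650 g, so %C6H8O7 = 1.650/2.0721 x 100 = 79.6%.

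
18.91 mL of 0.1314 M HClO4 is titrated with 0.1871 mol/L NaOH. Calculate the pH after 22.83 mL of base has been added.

n(acid) = 0.1314 x 0.01891 = 0.002485 mol; n(NaOH) added = 0.1871 x 0.02283 = 0.004271 mol.
Base is in excess by 0.004271 - 0.002485 = 0.001787 mol in a total volume of 0.04174 L.
[OH^-] = 0.001787/0.04174 = 0.04281 M, so pOH = 1.37 and pH = 14.00 - 1.37 = 12.63.

12.63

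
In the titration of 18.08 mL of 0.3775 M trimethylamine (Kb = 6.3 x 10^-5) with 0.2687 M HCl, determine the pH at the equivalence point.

n((CH3)3N) = 0.3775 x 0.01808 = 0.006825 mol; V(HCl) at equivalence = 0.006825/0.2687 = 0.02540 L.
At equivalence the base is fully converted to (CH3)3NH+; total volume = 0.04348 L, so [(CH3)3NH+] = 0.006825/0.04348 = 0.1570 M.
Ka((CH3)3NH+) = Kw/Kb = 1.0e-14 / 6.3 x 10^-5 = 1.59e-10.
[H^+] = sqrt(Ka x [(CH3)3NH+]) = sqrt(1.59e-10 x 0.1570) = 4.99e-6 M.
pH = -log(4.99e-6) = 5.30.

5.30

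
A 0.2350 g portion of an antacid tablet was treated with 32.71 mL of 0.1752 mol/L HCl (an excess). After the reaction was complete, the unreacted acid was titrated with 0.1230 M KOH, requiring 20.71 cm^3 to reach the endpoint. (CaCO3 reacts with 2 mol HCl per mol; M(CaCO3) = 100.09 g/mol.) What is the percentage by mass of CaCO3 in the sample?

67.8%

Total n(HCl) added = 0.1752 x 0.03271 = 0.005731 mol.
n(KOH) used = 0.1230 x 0.02071 = 0.002547 mol, which equals the excess n(HCl).
So n(HCl) consumed by the sample = 0.005731 - 0.002547 = 0.003183 mol.
n(CaCO3) = 0.003183 / 2 = 0.001592 mol.
mass CaCO3 = 0.001592 x 100.09 = 0.1593 g, so %CaCO3 = 0.1593/0.2350 x 100 = 67.8%.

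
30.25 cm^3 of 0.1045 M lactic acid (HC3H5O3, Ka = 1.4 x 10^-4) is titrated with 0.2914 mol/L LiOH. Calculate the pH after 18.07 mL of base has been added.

12.64

n(acid) = 0.1045 x 0.03025 = 0.003161 mol; n(LiOH) added = 0.2914 x 0.01807 = 0.005266 mol.
Base is in excess by 0.005266 - 0.003161 = 0.002104 mol in a total volume of 0.04832 L.
[OH^-] = 0.002104/0.04832 = 0.04355 M, so pOH = 1.36 and pH = 14.00 - 1.36 = 12.64.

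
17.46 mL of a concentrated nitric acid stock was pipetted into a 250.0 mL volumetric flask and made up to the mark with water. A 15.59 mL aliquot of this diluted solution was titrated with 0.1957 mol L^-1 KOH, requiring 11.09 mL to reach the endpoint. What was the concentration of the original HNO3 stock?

1.99 M

n(KOH) = 0.1957 x 0.01109 = 0.002170 mol.
n(HNO3) in the aliquot = 0.002170 mol.
[diluted HNO3] = 0.002170 / 0.01559 = 0.1392 M.
Dilution factor = 250.0/17.46 = 14.32, so [stock] = 0.1392 x 14.32 = 1.99 M.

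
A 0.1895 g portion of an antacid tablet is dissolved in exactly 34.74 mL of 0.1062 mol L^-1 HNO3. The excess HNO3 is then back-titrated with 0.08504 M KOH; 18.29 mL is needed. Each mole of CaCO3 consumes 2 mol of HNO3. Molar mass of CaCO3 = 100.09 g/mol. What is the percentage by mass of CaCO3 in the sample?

Total n(HNO3) added = 0.1062 x 0.03474 = 0.003689 mol.
n(KOH) used = 0.08504 x 0.01829 = 0.001555 mol, which equals the excess n(HNO3).
So n(HNO3) consumed by the sample = 0.003689 - 0.001555 = 0.002134 mol.
n(CaCO3) = 0.002134 / 2 = 0.001067 mol.
mass CaCO3 = 0.001067 x 100.09 = 0.1068 g, so %CaCO3 = 0.1068/0.1895 x 100 = 56.4%.

56.4%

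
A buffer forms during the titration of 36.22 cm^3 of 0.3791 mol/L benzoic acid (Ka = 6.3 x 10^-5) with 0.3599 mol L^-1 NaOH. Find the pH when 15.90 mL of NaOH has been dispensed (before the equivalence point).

4.05

Initial n(C6H5COOH) = 0.3791 x 0.03622 = 0.01373 mol.
n(NaOH) added = 0.3599 x 0.01590 = 0.005722 mol, converting that many moles of C6H5COOH to C6H5COO-.
Remaining n(C6H5COOH) = 0.008009 mol; n(C6H5COO-) = 0.005722 mol.
By Henderson-Hasselbalch, pH = pKa + log([A^-]/[HA]) = 4.20 + log(0.005722/0.008009) = 4.20 + (-0.15) = 4.05.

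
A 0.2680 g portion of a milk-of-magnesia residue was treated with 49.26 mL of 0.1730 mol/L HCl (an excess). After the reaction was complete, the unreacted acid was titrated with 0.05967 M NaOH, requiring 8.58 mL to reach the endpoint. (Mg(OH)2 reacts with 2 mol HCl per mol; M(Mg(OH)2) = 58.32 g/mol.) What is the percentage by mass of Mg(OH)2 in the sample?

Total n(HCl) added = 0.1730 x 0.04926 = 0.008522 mol.
n(NaOH) used = 0.05967 x 0.008580 = 0.0005120 mol, which equals the excess n(HCl).
So n(HCl) consumed by the sample = 0.008522 - 0.0005120 = 0.008010 mol.
n(Mg(OH)2) = 0.008010 / 2 = 0.004005 mol.
mass Mg(OH)2 = 0.004005 x 58.32 = 0.2336 g, so %Mg(OH)2 = 0.2336/0.2680 x 100 = 87.2%.

87.2%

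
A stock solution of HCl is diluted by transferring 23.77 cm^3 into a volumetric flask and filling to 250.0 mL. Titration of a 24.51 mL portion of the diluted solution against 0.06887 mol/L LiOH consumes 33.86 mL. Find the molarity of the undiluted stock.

1.00 M

n(LiOH) = 0.06887 x 0.03386 = 0.002332 mol.
n(HCl) in the aliquot = 0.002332 mol.
[diluted HCl] = 0.002332 / 0.02451 = 0.09514 M.
Dilution factor = 250.0/23.77 = 10.52, so [stock] = 0.09514 x 10.52 = 1.00 M.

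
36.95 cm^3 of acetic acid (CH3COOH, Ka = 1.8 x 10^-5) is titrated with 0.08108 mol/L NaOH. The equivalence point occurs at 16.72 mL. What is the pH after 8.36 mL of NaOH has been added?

4.74

8.36 mL is exactly half the equivalence volume (16.72/2), i.e. the half-equivalence point.
There, n(HA) = n(A^-), so pH = pKa = -log(1.8 x 10^-5) = 4.74.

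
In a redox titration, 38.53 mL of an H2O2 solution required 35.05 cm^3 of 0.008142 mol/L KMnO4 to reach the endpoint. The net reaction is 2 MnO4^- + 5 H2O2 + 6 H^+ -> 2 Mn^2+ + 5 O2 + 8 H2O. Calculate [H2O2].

0.0185 M

n(KMnO4) = 0.008142 x 0.03505 = 0.0002854 mol.
From the balanced equation, 2 mol KMnO4 reacts with 5 mol H2O2, so n(H2O2) = 0.0002854 x 5/2 = 0.0007134 mol.
[H2O2] = 0.0007134 / 0.03853 L = 0.0185 M.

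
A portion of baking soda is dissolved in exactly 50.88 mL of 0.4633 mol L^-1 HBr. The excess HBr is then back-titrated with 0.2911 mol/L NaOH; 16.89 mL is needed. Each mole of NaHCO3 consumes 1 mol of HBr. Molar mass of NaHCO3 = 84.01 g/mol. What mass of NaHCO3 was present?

1.57 g

Total n(HBr) added = 0.4633 x 0.05088 = 0.02357 mol.
n(NaOH) used = 0.2911 x 0.01689 = 0.004917 mol, which equals the excess n(HBr).
So n(HBr) consumed by the sample = 0.02357 - 0.004917 = 0.01866 mol.
n(NaHCO3) = 0.01866 / 1 = 0.01866 mol.
mass = 0.01866 mol x 84.01 g/mol = 1.57 g.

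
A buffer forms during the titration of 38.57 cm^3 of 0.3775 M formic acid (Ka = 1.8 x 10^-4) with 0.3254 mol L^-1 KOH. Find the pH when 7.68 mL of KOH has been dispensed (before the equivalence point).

Initial n(HCOOH) = 0.3775 x 0.03857 = 0.01456 mol.
n(KOH) added = 0.3254 x 0.007680 = 0.002499 mol, converting that many moles of HCOOH to HCOO-.
Remaining n(HCOOH) = 0.01206 mol; n(HCOO-) = 0.002499 mol.
By Henderson-Hasselbalch, pH = pKa + log([A^-]/[HA]) = 3.74 + log(0.002499/0.01206) = 3.74 + (-0.68) = 3.06.

3.06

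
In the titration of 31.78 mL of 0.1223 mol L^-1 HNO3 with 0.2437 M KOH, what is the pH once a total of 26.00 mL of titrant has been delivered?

12.63

n(acid) = 0.1223 x 0.03178 = 0.003887 mol; n(KOH) added = 0.2437 x 0.02600 = 0.006336 mol.
Base is in excess by 0.006336 - 0.003887 = 0.002450 mol in a total volume of 0.05778 L.
[OH^-] = 0.002450/0.05778 = 0.04239 M, so pOH = 1.37 and pH = 14.00 - 1.37 = 12.63.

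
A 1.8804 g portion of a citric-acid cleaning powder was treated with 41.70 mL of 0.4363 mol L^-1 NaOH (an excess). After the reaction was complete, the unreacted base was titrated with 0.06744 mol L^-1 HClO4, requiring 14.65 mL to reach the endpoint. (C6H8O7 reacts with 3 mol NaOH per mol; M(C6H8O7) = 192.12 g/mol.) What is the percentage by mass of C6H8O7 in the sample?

58.6%

Total n(NaOH) added = 0.4363 x 0.04170 = 0.01819 mol.
n(HClO4) used = 0.06744 x 0.01465 = 0.0009880 mol, which equals the excess n(NaOH).
So n(NaOH) consumed by the sample = 0.01819 - 0.0009880 = 0.01721 mol.
n(C6H8O7) = 0.01721 / 3 = 0.005735 mol.
mass C6H8O7 = 0.005735 x 192.12 = 1.102 g, so %C6H8O7 = 1.102/1.8804 x 100 = 58.6%.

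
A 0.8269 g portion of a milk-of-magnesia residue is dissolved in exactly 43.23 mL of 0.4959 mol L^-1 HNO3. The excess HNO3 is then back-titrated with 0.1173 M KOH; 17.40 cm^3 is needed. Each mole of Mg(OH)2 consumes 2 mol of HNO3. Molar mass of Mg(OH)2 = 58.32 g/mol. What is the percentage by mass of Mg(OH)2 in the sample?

68.4%

Total n(HNO3) added = 0.4959 x 0.04323 = 0.02144 mol.
n(KOH) used = 0.1173 x 0.01740 = 0.002041 mol, which equals the excess n(HNO3).
So n(HNO3) consumed by the sample = 0.02144 - 0.002041 = 0.01940 mol.
n(Mg(OH)2) = 0.01940 / 2 = 0.009698 mol.
mass Mg(OH)2 = 0.009698 x 58.32 = 0.5656 g, so %Mg(OH)2 = 0.5656/0.8269 x 100 = 68.4%.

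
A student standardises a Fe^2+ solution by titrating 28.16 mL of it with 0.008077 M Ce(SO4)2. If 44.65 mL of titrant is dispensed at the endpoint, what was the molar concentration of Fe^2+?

n(Ce(SO4)2) = 0.008077 x 0.04465 = 0.0003606 mol.
From the balanced equation, 1 mol Ce(SO4)2 reacts with 1 mol Fe^2+, so n(Fe^2+) = 0.0003606 x 1/1 = 0.0003606 mol.
[Fe^2+] = 0.0003606 / 0.02816 L = 0.0128 M.

0.0128 M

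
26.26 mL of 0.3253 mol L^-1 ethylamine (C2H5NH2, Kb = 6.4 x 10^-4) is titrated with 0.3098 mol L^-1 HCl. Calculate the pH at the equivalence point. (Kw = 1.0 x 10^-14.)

n(C2H5NH2) = 0.3253 x 0.02626 = 0.008542 mol; V(HCl) at equivalence = 0.008542/0.3098 = 0.02757 L.
At equivalence the base is fully converted to C2H5NH3+; total volume = 0.05383 L, so [C2H5NH3+] = 0.008542/0.05383 = 0.1587 M.
Ka(C2H5NH3+) = Kw/Kb = 1.0e-14 / 6.4 x 10^-4 = 1.56e-11.
[H^+] = sqrt(Ka x [C2H5NH3+]) = sqrt(1.56e-11 x 0.1587) = 1.57e-6 M.
pH = -log(1.57e-6) = 5.80.

5.80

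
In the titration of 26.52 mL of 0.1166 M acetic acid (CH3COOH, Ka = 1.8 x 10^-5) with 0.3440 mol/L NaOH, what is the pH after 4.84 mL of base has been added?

Initial n(CH3COOH) = 0.1166 x 0.02652 = 0.003092 mol.
n(NaOH) added = 0.3440 x 0.004840 = 0.001665 mol, converting that many moles of CH3COOH to CH3COO-.
Remaining n(CH3COOH) = 0.001427 mol; n(CH3COO-) = 0.001665 mol.
By Henderson-Hasselbalch, pH = pKa + log([A^-]/[HA]) = 4.74 + log(0.001665/0.001427) = 4.74 + (+0.07) = 4.81.

4.81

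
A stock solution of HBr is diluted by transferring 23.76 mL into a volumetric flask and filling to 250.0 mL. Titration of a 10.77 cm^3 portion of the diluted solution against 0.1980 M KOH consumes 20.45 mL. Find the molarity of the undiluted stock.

3.96 M

n(KOH) = 0.1980 x 0.02045 = 0.004049 mol.
n(HBr) in the aliquot = 0.004049 mol.
[diluted HBr] = 0.004049 / 0.01077 = 0.3760 M.
Dilution factor = 250.0/23.76 = 10.52, so [stock] = 0.3760 x 10.52 = 3.96 M.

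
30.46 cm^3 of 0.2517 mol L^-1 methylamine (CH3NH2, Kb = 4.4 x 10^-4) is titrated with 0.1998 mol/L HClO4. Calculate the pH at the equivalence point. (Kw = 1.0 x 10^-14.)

5.80

n(CH3NH2) = 0.2517 x 0.03046 = 0.007667 mol; V(HClO4) at equivalence = 0.007667/0.1998 = 0.03837 L.
At equivalence the base is fully converted to CH3NH3+; total volume = 0.06883 L, so [CH3NH3+] = 0.007667/0.06883 = 0.1114 M.
Ka(CH3NH3+) = Kw/Kb = 1.0e-14 / 4.4 x 10^-4 = 2.27e-11.
[H^+] = sqrt(Ka x [CH3NH3+]) = sqrt(2.27e-11 x 0.1114) = 1.59e-6 M.
pH = -log(1.59e-6) = 5.80.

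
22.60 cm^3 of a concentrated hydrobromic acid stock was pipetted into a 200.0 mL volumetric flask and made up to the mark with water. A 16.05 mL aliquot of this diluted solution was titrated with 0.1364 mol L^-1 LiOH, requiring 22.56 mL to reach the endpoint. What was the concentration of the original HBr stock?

1.70 M

n(LiOH) = 0.1364 x 0.02256 = 0.003077 mol.
n(HBr) in the aliquot = 0.003077 mol.
[diluted HBr] = 0.003077 / 0.01605 = 0.1917 M.
Dilution factor = 200.0/22.60 = 8.850, so [stock] = 0.1917 x 8.850 = 1.70 M.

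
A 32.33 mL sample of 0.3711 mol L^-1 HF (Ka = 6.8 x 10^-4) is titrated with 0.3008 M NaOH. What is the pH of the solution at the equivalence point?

n(HF) = 0.3711 x 0.03233 = 0.01200 mol; V(NaOH) at equivalence = 0.01200/0.3008 = 0.03989 L.
At equivalence all the acid is converted to F-; total volume = 0.03233 + 0.03989 = 0.07222 L, so [F-] = 0.01200/0.07222 = 0.1661 M.
Kb = Kw/Ka = 1.0e-14 / 6.8 x 10^-4 = 1.47e-11.
[OH^-] = sqrt(Kb x [F-]) = sqrt(1.47e-11 x 0.1661) = 1.56e-6 M.
pOH = 5.81, so pH = 14.00 - 5.81 = 8.19.

8.19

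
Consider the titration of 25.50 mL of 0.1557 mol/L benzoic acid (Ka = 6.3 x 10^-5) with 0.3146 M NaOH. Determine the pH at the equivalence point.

8.61

n(C6H5COOH) = 0.1557 x 0.02550 = 0.003970 mol; V(NaOH) at equivalence = 0.003970/0.3146 = 0.01262 L.
At equivalence all the acid is converted to C6H5COO-; total volume = 0.02550 + 0.01262 = 0.03812 L, so [C6H5COO-] = 0.003970/0.03812 = 0.1042 M.
Kb = Kw/Ka = 1.0e-14 / 6.3 x 10^-5 = 1.59e-10.
[OH^-] = sqrt(Kb x [C6H5COO-]) = sqrt(1.59e-10 x 0.1042) = 4.07e-6 M.
pOH = 5.39, so pH = 14.00 - 5.39 = 8.61.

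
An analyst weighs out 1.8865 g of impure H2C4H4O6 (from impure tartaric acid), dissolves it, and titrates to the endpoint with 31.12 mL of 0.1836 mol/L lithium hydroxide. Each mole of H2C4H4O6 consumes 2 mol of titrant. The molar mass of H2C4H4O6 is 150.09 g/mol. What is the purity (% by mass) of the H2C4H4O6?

22.7%

n(LiOH) = 0.1836 x 0.03112 = 0.005714 mol.
n(H2C4H4O6) = 0.005714 / 2 = 0.002857 mol.
mass of H2C4H4O6 = 0.002857 x 150.09 = 0.4288 g.
% purity = 0.4288 / 1.8865 x 100 = 22.7%.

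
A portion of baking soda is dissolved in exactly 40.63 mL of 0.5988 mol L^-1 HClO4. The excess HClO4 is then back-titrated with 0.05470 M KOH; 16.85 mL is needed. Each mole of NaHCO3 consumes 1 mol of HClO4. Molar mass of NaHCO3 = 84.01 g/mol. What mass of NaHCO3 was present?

1.97 g

Total n(HClO4) added = 0.5988 x 0.04063 = 0.02433 mol.
n(KOH) used = 0.05470 x 0.01685 = 0.0009217 mol, which equals the excess n(HClO4).
So n(HClO4) consumed by the sample = 0.02433 - 0.0009217 = 0.02341 mol.
n(NaHCO3) = 0.02341 / 1 = 0.02341 mol.
mass = 0.02341 mol x 84.01 g/mol = 1.97 g.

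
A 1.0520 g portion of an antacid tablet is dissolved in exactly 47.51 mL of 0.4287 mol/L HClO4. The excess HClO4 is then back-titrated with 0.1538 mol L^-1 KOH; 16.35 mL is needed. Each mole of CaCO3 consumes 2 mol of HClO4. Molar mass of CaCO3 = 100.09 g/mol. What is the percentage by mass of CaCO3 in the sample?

Total n(HClO4) added = 0.4287 x 0.04751 = 0.02037 mol.
n(KOH) used = 0.1538 x 0.01635 = 0.002515 mol, which equals the excess n(HClO4).
So n(HClO4) consumed by the sample = 0.02037 - 0.002515 = 0.01785 mol.
n(CaCO3) = 0.01785 / 2 = 0.008926 mol.
mass CaCO3 = 0.008926 x 100.09 = 0.8934 g, so %CaCO3 = 0.8934/1.0520 x 100 = 84.9%.

84.9%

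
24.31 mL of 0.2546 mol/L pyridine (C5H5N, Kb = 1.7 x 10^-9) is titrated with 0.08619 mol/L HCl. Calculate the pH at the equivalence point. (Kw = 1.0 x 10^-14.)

n(C5H5N) = 0.2546 x 0.02431 = 0.006189 mol; V(HCl) at equivalence = 0.006189/0.08619 = 0.07181 L.
At equivalence the base is fully converted to C5H5NH+; total volume = 0.09612 L, so [C5H5NH+] = 0.006189/0.09612 = 0.06439 M.
Ka(C5H5NH+) = Kw/Kb = 1.0e-14 / 1.7 x 10^-9 = 5.88e-6.
[H^+] = sqrt(Ka x [C5H5NH+]) = sqrt(5.88e-6 x 0.06439) = 0.000615 M.
pH = -log(0.000615) = 3.21.

3.21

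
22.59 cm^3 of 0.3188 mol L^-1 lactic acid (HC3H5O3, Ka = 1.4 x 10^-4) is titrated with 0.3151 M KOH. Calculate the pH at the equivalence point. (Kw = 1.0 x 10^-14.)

n(HC3H5O3) = 0.3188 x 0.02259 = 0.007202 mol; V(KOH) at equivalence = 0.007202/0.3151 = 0.02286 L.
At equivalence all the acid is converted to C3H5O3-; total volume = 0.02259 + 0.02286 = 0.04545 L, so [C3H5O3-] = 0.007202/0.04545 = 0.1585 M.
Kb = Kw/Ka = 1.0e-14 / 1.4 x 10^-4 = 7.14e-11.
[OH^-] = sqrt(Kb x [C3H5O3-]) = sqrt(7.14e-11 x 0.1585) = 3.36e-6 M.
pOH = 5.47, so pH = 14.00 - 5.47 = 8.53.

8.53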